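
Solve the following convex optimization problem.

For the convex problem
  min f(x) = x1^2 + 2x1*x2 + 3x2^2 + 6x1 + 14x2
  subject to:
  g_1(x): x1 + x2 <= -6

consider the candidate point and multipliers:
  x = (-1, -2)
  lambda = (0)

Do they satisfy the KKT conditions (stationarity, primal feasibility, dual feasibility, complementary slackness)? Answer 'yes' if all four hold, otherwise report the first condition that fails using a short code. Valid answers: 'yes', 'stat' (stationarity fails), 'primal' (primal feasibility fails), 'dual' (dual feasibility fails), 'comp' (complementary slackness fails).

Gradient of f: grad f(x) = Q x + c = (0, 0)
Constraint values g_i(x) = a_i^T x - b_i:
  g_1((-1, -2)) = 3
Stationarity residual: grad f(x) + sum_i lambda_i a_i = (0, 0)
  -> stationarity OK
Primal feasibility (all g_i <= 0): FAILS
Dual feasibility (all lambda_i >= 0): OK
Complementary slackness (lambda_i * g_i(x) = 0 for all i): OK

Verdict: the first failing condition is primal_feasibility -> primal.

primal


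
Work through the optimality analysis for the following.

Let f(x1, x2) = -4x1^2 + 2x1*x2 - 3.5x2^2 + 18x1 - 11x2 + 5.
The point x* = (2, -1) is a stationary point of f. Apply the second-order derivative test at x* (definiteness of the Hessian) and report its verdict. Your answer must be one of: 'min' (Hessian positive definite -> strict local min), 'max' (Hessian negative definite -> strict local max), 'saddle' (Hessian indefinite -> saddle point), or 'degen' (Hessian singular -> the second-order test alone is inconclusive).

Compute the Hessian H = grad^2 f:
  H = [[-8, 2], [2, -7]]
Verify stationarity: grad f(x*) = H x* + g = (0, 0).
Eigenvalues of H: -9.5616, -5.4384.
Both eigenvalues < 0, so H is negative definite -> x* is a strict local max.

max


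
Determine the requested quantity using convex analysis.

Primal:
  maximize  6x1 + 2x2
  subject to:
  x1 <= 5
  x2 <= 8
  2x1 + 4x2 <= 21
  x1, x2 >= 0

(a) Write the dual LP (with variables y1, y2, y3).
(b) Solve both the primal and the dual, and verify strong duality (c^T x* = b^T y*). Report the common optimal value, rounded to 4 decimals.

The standard primal-dual pair for 'max c^T x s.t. A x <= b, x >= 0' is:
  Dual:  min b^T y  s.t.  A^T y >= c,  y >= 0.

So the dual LP is:
  minimize  5y1 + 8y2 + 21y3
  subject to:
    y1 + 2y3 >= 6
    y2 + 4y3 >= 2
    y1, y2, y3 >= 0

Solving the primal: x* = (5, 2.75).
  primal value c^T x* = 35.5.
Solving the dual: y* = (5, 0, 0.5).
  dual value b^T y* = 35.5.
Strong duality: c^T x* = b^T y*. Confirmed.

35.5


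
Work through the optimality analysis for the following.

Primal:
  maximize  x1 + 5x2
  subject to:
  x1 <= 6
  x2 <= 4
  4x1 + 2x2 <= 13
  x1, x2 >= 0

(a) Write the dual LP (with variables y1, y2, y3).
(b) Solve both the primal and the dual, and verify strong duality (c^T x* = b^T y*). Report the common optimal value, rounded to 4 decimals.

The standard primal-dual pair for 'max c^T x s.t. A x <= b, x >= 0' is:
  Dual:  min b^T y  s.t.  A^T y >= c,  y >= 0.

So the dual LP is:
  minimize  6y1 + 4y2 + 13y3
  subject to:
    y1 + 4y3 >= 1
    y2 + 2y3 >= 5
    y1, y2, y3 >= 0

Solving the primal: x* = (1.25, 4).
  primal value c^T x* = 21.25.
Solving the dual: y* = (0, 4.5, 0.25).
  dual value b^T y* = 21.25.
Strong duality: c^T x* = b^T y*. Confirmed.

21.25


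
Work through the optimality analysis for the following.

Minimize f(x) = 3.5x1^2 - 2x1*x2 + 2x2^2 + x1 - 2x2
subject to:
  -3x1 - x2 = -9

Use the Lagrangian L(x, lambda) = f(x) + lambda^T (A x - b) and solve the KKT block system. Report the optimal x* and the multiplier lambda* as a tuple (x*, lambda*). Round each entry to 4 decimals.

Form the Lagrangian:
  L(x, lambda) = (1/2) x^T Q x + c^T x + lambda^T (A x - b)
Stationarity (grad_x L = 0): Q x + c + A^T lambda = 0.
Primal feasibility: A x = b.

This gives the KKT block system:
  [ Q   A^T ] [ x     ]   [-c ]
  [ A    0  ] [ lambda ] = [ b ]

Solving the linear system:
  x*      = (2.1636, 2.5091)
  lambda* = (3.7091)
  f(x*)   = 15.2636

x* = (2.1636, 2.5091), lambda* = (3.7091)


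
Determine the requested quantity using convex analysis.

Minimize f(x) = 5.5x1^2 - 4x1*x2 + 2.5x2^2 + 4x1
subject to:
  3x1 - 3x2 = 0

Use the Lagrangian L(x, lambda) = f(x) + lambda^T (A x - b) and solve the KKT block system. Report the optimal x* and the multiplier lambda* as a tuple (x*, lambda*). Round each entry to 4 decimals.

Form the Lagrangian:
  L(x, lambda) = (1/2) x^T Q x + c^T x + lambda^T (A x - b)
Stationarity (grad_x L = 0): Q x + c + A^T lambda = 0.
Primal feasibility: A x = b.

This gives the KKT block system:
  [ Q   A^T ] [ x     ]   [-c ]
  [ A    0  ] [ lambda ] = [ b ]

Solving the linear system:
  x*      = (-0.5, -0.5)
  lambda* = (-0.1667)
  f(x*)   = -1

x* = (-0.5, -0.5), lambda* = (-0.1667)


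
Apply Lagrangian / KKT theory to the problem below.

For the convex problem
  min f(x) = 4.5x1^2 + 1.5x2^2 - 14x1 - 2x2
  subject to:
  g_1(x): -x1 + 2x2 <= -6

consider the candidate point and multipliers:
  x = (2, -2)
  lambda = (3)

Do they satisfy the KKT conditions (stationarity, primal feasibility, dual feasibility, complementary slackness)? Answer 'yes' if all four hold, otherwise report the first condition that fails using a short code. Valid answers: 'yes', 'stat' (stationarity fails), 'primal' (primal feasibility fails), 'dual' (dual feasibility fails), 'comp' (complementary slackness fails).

Gradient of f: grad f(x) = Q x + c = (4, -8)
Constraint values g_i(x) = a_i^T x - b_i:
  g_1((2, -2)) = 0
Stationarity residual: grad f(x) + sum_i lambda_i a_i = (1, -2)
  -> stationarity FAILS
Primal feasibility (all g_i <= 0): OK
Dual feasibility (all lambda_i >= 0): OK
Complementary slackness (lambda_i * g_i(x) = 0 for all i): OK

Verdict: the first failing condition is stationarity -> stat.

stat


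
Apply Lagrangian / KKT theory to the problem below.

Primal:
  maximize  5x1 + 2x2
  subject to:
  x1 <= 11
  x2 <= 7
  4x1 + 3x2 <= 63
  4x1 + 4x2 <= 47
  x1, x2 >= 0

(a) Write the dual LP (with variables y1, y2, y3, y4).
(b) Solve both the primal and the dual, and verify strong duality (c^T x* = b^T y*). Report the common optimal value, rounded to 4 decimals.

The standard primal-dual pair for 'max c^T x s.t. A x <= b, x >= 0' is:
  Dual:  min b^T y  s.t.  A^T y >= c,  y >= 0.

So the dual LP is:
  minimize  11y1 + 7y2 + 63y3 + 47y4
  subject to:
    y1 + 4y3 + 4y4 >= 5
    y2 + 3y3 + 4y4 >= 2
    y1, y2, y3, y4 >= 0

Solving the primal: x* = (11, 0.75).
  primal value c^T x* = 56.5.
Solving the dual: y* = (3, 0, 0, 0.5).
  dual value b^T y* = 56.5.
Strong duality: c^T x* = b^T y*. Confirmed.

56.5


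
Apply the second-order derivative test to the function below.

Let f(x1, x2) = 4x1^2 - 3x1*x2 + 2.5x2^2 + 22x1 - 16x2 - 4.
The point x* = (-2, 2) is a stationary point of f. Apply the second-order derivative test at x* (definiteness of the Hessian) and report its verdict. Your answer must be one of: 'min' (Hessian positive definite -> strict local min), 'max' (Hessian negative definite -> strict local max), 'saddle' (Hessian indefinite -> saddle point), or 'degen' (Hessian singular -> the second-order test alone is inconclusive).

Compute the Hessian H = grad^2 f:
  H = [[8, -3], [-3, 5]]
Verify stationarity: grad f(x*) = H x* + g = (0, 0).
Eigenvalues of H: 3.1459, 9.8541.
Both eigenvalues > 0, so H is positive definite -> x* is a strict local min.

min


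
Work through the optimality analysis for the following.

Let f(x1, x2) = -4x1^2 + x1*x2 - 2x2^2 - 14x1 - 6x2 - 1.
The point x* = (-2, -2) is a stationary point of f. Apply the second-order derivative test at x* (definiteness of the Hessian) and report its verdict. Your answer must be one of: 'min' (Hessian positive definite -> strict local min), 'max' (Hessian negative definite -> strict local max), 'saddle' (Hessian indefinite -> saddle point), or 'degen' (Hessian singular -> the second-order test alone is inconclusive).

Compute the Hessian H = grad^2 f:
  H = [[-8, 1], [1, -4]]
Verify stationarity: grad f(x*) = H x* + g = (0, 0).
Eigenvalues of H: -8.2361, -3.7639.
Both eigenvalues < 0, so H is negative definite -> x* is a strict local max.

max


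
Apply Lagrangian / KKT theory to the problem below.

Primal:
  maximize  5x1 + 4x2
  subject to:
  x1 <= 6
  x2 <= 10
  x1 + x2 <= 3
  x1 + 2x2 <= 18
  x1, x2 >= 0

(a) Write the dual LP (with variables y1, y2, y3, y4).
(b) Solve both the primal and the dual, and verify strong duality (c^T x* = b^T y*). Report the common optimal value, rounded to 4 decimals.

The standard primal-dual pair for 'max c^T x s.t. A x <= b, x >= 0' is:
  Dual:  min b^T y  s.t.  A^T y >= c,  y >= 0.

So the dual LP is:
  minimize  6y1 + 10y2 + 3y3 + 18y4
  subject to:
    y1 + y3 + y4 >= 5
    y2 + y3 + 2y4 >= 4
    y1, y2, y3, y4 >= 0

Solving the primal: x* = (3, 0).
  primal value c^T x* = 15.
Solving the dual: y* = (0, 0, 5, 0).
  dual value b^T y* = 15.
Strong duality: c^T x* = b^T y*. Confirmed.

15


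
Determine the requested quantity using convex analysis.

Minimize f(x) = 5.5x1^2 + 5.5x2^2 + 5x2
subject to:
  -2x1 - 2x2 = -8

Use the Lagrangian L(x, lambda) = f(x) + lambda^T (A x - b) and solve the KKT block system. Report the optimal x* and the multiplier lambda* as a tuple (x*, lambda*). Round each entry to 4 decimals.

Form the Lagrangian:
  L(x, lambda) = (1/2) x^T Q x + c^T x + lambda^T (A x - b)
Stationarity (grad_x L = 0): Q x + c + A^T lambda = 0.
Primal feasibility: A x = b.

This gives the KKT block system:
  [ Q   A^T ] [ x     ]   [-c ]
  [ A    0  ] [ lambda ] = [ b ]

Solving the linear system:
  x*      = (2.2273, 1.7727)
  lambda* = (12.25)
  f(x*)   = 53.4318

x* = (2.2273, 1.7727), lambda* = (12.25)


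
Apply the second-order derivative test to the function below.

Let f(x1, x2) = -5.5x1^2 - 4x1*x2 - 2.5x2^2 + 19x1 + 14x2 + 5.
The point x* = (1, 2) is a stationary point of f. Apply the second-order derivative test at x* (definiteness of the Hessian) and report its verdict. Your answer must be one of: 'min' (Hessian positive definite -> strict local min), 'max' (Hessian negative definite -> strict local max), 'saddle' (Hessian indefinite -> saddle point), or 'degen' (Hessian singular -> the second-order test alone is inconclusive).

Compute the Hessian H = grad^2 f:
  H = [[-11, -4], [-4, -5]]
Verify stationarity: grad f(x*) = H x* + g = (0, 0).
Eigenvalues of H: -13, -3.
Both eigenvalues < 0, so H is negative definite -> x* is a strict local max.

max


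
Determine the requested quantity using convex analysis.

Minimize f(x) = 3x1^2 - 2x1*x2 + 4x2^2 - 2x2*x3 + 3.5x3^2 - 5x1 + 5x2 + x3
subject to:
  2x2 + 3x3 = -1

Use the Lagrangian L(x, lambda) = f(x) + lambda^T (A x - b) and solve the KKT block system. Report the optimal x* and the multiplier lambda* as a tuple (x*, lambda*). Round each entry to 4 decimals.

Form the Lagrangian:
  L(x, lambda) = (1/2) x^T Q x + c^T x + lambda^T (A x - b)
Stationarity (grad_x L = 0): Q x + c + A^T lambda = 0.
Primal feasibility: A x = b.

This gives the KKT block system:
  [ Q   A^T ] [ x     ]   [-c ]
  [ A    0  ] [ lambda ] = [ b ]

Solving the linear system:
  x*      = (0.709, -0.3729, -0.0847)
  lambda* = (-0.3842)
  f(x*)   = -2.9393

x* = (0.709, -0.3729, -0.0847), lambda* = (-0.3842)


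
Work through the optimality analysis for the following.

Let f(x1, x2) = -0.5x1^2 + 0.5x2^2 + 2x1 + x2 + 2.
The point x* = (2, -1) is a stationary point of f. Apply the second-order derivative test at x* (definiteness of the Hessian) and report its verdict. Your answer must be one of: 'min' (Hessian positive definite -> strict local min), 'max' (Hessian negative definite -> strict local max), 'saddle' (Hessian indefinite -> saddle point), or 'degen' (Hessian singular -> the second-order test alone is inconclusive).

Compute the Hessian H = grad^2 f:
  H = [[-1, 0], [0, 1]]
Verify stationarity: grad f(x*) = H x* + g = (0, 0).
Eigenvalues of H: -1, 1.
Eigenvalues have mixed signs, so H is indefinite -> x* is a saddle point.

saddle


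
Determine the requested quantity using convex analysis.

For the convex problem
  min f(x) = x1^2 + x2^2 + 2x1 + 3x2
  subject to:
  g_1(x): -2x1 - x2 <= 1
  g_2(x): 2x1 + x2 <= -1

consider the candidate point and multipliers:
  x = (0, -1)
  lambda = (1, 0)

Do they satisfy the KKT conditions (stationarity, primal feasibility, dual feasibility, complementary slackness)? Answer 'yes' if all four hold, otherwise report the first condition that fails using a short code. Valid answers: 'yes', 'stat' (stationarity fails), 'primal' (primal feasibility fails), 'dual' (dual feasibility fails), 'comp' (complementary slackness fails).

Gradient of f: grad f(x) = Q x + c = (2, 1)
Constraint values g_i(x) = a_i^T x - b_i:
  g_1((0, -1)) = 0
  g_2((0, -1)) = 0
Stationarity residual: grad f(x) + sum_i lambda_i a_i = (0, 0)
  -> stationarity OK
Primal feasibility (all g_i <= 0): OK
Dual feasibility (all lambda_i >= 0): OK
Complementary slackness (lambda_i * g_i(x) = 0 for all i): OK

Verdict: yes, KKT holds.

yes


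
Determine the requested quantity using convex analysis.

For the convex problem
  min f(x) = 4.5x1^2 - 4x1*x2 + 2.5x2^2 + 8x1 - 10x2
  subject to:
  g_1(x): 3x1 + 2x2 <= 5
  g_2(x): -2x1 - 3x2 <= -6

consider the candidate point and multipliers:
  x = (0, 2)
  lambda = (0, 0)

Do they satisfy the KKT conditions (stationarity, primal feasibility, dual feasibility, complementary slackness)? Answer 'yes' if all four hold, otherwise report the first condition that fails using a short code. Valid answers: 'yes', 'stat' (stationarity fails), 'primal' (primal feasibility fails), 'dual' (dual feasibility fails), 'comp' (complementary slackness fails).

Gradient of f: grad f(x) = Q x + c = (0, 0)
Constraint values g_i(x) = a_i^T x - b_i:
  g_1((0, 2)) = -1
  g_2((0, 2)) = 0
Stationarity residual: grad f(x) + sum_i lambda_i a_i = (0, 0)
  -> stationarity OK
Primal feasibility (all g_i <= 0): OK
Dual feasibility (all lambda_i >= 0): OK
Complementary slackness (lambda_i * g_i(x) = 0 for all i): OK

Verdict: yes, KKT holds.

yes


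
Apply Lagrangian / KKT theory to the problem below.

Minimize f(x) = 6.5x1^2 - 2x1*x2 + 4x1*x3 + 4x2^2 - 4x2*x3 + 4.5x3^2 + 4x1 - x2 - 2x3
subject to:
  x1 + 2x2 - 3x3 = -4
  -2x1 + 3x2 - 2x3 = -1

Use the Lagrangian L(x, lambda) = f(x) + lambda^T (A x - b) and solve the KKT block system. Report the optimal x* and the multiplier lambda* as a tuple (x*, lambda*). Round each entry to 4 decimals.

Form the Lagrangian:
  L(x, lambda) = (1/2) x^T Q x + c^T x + lambda^T (A x - b)
Stationarity (grad_x L = 0): Q x + c + A^T lambda = 0.
Primal feasibility: A x = b.

This gives the KKT block system:
  [ Q   A^T ] [ x     ]   [-c ]
  [ A    0  ] [ lambda ] = [ b ]

Solving the linear system:
  x*      = (-0.6632, -0.0611, 1.0716)
  lambda* = (1.3621, 0.5747)
  f(x*)   = 0.6442

x* = (-0.6632, -0.0611, 1.0716), lambda* = (1.3621, 0.5747)


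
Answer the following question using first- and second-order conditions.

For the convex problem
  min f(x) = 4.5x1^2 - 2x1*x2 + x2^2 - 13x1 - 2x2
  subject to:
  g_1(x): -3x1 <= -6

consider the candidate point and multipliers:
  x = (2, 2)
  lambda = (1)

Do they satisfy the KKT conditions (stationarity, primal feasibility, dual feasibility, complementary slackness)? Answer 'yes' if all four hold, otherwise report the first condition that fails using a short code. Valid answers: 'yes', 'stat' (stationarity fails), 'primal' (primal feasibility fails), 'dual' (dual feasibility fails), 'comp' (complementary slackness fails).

Gradient of f: grad f(x) = Q x + c = (1, -2)
Constraint values g_i(x) = a_i^T x - b_i:
  g_1((2, 2)) = 0
Stationarity residual: grad f(x) + sum_i lambda_i a_i = (-2, -2)
  -> stationarity FAILS
Primal feasibility (all g_i <= 0): OK
Dual feasibility (all lambda_i >= 0): OK
Complementary slackness (lambda_i * g_i(x) = 0 for all i): OK

Verdict: the first failing condition is stationarity -> stat.

stat


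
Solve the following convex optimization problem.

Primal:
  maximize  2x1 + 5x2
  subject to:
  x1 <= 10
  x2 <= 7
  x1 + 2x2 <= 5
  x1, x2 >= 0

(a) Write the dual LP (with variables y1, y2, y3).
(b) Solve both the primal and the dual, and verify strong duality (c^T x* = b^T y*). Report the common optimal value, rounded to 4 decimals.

The standard primal-dual pair for 'max c^T x s.t. A x <= b, x >= 0' is:
  Dual:  min b^T y  s.t.  A^T y >= c,  y >= 0.

So the dual LP is:
  minimize  10y1 + 7y2 + 5y3
  subject to:
    y1 + y3 >= 2
    y2 + 2y3 >= 5
    y1, y2, y3 >= 0

Solving the primal: x* = (0, 2.5).
  primal value c^T x* = 12.5.
Solving the dual: y* = (0, 0, 2.5).
  dual value b^T y* = 12.5.
Strong duality: c^T x* = b^T y*. Confirmed.

12.5


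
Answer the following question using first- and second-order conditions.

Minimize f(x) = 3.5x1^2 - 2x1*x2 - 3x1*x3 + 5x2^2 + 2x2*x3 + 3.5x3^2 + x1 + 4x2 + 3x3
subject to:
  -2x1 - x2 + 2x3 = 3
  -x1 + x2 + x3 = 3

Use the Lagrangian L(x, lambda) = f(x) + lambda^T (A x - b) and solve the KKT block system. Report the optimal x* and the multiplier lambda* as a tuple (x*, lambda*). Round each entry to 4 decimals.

Form the Lagrangian:
  L(x, lambda) = (1/2) x^T Q x + c^T x + lambda^T (A x - b)
Stationarity (grad_x L = 0): Q x + c + A^T lambda = 0.
Primal feasibility: A x = b.

This gives the KKT block system:
  [ Q   A^T ] [ x     ]   [-c ]
  [ A    0  ] [ lambda ] = [ b ]

Solving the linear system:
  x*      = (-1.5, 1, 0.5)
  lambda* = (1.6667, -16.3333)
  f(x*)   = 24

x* = (-1.5, 1, 0.5), lambda* = (1.6667, -16.3333)


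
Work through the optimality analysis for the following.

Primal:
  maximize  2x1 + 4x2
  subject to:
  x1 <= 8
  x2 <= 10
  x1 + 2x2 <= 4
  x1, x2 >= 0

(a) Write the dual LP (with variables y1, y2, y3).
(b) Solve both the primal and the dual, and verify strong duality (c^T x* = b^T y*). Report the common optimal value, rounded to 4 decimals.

The standard primal-dual pair for 'max c^T x s.t. A x <= b, x >= 0' is:
  Dual:  min b^T y  s.t.  A^T y >= c,  y >= 0.

So the dual LP is:
  minimize  8y1 + 10y2 + 4y3
  subject to:
    y1 + y3 >= 2
    y2 + 2y3 >= 4
    y1, y2, y3 >= 0

Solving the primal: x* = (4, 0).
  primal value c^T x* = 8.
Solving the dual: y* = (0, 0, 2).
  dual value b^T y* = 8.
Strong duality: c^T x* = b^T y*. Confirmed.

8


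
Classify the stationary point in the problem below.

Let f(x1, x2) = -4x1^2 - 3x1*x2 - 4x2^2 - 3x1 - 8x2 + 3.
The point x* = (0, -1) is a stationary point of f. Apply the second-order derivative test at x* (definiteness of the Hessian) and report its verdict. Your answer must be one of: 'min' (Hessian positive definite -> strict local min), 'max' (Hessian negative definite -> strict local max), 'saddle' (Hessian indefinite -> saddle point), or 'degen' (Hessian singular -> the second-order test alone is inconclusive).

Compute the Hessian H = grad^2 f:
  H = [[-8, -3], [-3, -8]]
Verify stationarity: grad f(x*) = H x* + g = (0, 0).
Eigenvalues of H: -11, -5.
Both eigenvalues < 0, so H is negative definite -> x* is a strict local max.

max


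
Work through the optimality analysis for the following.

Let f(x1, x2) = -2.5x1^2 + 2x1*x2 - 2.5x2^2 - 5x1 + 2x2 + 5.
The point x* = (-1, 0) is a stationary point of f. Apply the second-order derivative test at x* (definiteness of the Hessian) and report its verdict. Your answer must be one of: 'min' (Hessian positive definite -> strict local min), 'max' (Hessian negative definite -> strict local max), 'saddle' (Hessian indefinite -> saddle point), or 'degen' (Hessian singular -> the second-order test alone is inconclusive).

Compute the Hessian H = grad^2 f:
  H = [[-5, 2], [2, -5]]
Verify stationarity: grad f(x*) = H x* + g = (0, 0).
Eigenvalues of H: -7, -3.
Both eigenvalues < 0, so H is negative definite -> x* is a strict local max.

max


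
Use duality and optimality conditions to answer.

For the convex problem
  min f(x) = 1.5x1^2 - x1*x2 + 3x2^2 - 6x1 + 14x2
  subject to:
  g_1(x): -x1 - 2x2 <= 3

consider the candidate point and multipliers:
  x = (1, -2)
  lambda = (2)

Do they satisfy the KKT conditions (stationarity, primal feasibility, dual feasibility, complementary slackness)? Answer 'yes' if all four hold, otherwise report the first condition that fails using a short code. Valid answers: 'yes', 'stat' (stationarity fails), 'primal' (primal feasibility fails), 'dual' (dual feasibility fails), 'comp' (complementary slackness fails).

Gradient of f: grad f(x) = Q x + c = (-1, 1)
Constraint values g_i(x) = a_i^T x - b_i:
  g_1((1, -2)) = 0
Stationarity residual: grad f(x) + sum_i lambda_i a_i = (-3, -3)
  -> stationarity FAILS
Primal feasibility (all g_i <= 0): OK
Dual feasibility (all lambda_i >= 0): OK
Complementary slackness (lambda_i * g_i(x) = 0 for all i): OK

Verdict: the first failing condition is stationarity -> stat.

stat


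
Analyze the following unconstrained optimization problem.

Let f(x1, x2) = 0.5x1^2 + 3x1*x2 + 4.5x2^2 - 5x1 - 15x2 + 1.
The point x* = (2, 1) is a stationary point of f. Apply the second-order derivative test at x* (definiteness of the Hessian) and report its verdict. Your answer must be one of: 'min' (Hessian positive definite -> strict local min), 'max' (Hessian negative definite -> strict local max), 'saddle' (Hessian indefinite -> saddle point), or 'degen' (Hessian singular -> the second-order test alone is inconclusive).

Compute the Hessian H = grad^2 f:
  H = [[1, 3], [3, 9]]
Verify stationarity: grad f(x*) = H x* + g = (0, 0).
Eigenvalues of H: 0, 10.
H has a zero eigenvalue (singular; positive semidefinite but not definite), so H is neither positive definite, negative definite, nor indefinite. The second-order test alone is inconclusive -> degen.
(Indeed, f is constant along the null direction of H through x*, so x* is not a strict local extremum.)

degen


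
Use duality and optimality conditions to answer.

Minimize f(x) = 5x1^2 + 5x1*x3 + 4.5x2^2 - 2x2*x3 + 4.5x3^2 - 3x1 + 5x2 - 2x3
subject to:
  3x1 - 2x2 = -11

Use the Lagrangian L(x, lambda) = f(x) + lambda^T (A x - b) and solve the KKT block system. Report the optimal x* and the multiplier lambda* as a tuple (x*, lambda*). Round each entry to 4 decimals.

Form the Lagrangian:
  L(x, lambda) = (1/2) x^T Q x + c^T x + lambda^T (A x - b)
Stationarity (grad_x L = 0): Q x + c + A^T lambda = 0.
Primal feasibility: A x = b.

This gives the KKT block system:
  [ Q   A^T ] [ x     ]   [-c ]
  [ A    0  ] [ lambda ] = [ b ]

Solving the linear system:
  x*      = (-2.739, 1.3914, 2.0531)
  lambda* = (6.7083)
  f(x*)   = 42.4296

x* = (-2.739, 1.3914, 2.0531), lambda* = (6.7083)


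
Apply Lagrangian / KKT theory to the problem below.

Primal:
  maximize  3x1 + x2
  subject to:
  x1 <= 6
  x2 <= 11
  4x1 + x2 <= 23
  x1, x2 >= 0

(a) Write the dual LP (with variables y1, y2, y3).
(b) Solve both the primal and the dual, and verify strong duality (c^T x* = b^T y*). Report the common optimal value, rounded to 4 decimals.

The standard primal-dual pair for 'max c^T x s.t. A x <= b, x >= 0' is:
  Dual:  min b^T y  s.t.  A^T y >= c,  y >= 0.

So the dual LP is:
  minimize  6y1 + 11y2 + 23y3
  subject to:
    y1 + 4y3 >= 3
    y2 + y3 >= 1
    y1, y2, y3 >= 0

Solving the primal: x* = (3, 11).
  primal value c^T x* = 20.
Solving the dual: y* = (0, 0.25, 0.75).
  dual value b^T y* = 20.
Strong duality: c^T x* = b^T y*. Confirmed.

20


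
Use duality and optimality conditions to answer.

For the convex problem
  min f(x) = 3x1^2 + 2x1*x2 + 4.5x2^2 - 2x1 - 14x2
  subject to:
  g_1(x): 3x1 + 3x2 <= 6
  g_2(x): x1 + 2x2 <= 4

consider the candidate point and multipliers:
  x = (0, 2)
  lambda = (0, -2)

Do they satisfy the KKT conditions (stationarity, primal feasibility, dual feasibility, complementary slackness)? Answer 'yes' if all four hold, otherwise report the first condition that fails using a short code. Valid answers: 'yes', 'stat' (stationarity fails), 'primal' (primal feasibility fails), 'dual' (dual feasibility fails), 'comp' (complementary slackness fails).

Gradient of f: grad f(x) = Q x + c = (2, 4)
Constraint values g_i(x) = a_i^T x - b_i:
  g_1((0, 2)) = 0
  g_2((0, 2)) = 0
Stationarity residual: grad f(x) + sum_i lambda_i a_i = (0, 0)
  -> stationarity OK
Primal feasibility (all g_i <= 0): OK
Dual feasibility (all lambda_i >= 0): FAILS
Complementary slackness (lambda_i * g_i(x) = 0 for all i): OK

Verdict: the first failing condition is dual_feasibility -> dual.

dual


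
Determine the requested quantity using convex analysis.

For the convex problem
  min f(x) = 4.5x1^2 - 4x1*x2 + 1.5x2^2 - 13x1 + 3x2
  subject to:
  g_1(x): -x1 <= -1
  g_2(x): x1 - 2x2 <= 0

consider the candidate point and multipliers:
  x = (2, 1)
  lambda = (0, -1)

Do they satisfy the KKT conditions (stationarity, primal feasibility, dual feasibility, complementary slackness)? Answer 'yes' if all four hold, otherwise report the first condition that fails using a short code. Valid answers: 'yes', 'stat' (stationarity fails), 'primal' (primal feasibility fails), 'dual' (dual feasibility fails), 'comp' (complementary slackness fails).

Gradient of f: grad f(x) = Q x + c = (1, -2)
Constraint values g_i(x) = a_i^T x - b_i:
  g_1((2, 1)) = -1
  g_2((2, 1)) = 0
Stationarity residual: grad f(x) + sum_i lambda_i a_i = (0, 0)
  -> stationarity OK
Primal feasibility (all g_i <= 0): OK
Dual feasibility (all lambda_i >= 0): FAILS
Complementary slackness (lambda_i * g_i(x) = 0 for all i): OK

Verdict: the first failing condition is dual_feasibility -> dual.

dual


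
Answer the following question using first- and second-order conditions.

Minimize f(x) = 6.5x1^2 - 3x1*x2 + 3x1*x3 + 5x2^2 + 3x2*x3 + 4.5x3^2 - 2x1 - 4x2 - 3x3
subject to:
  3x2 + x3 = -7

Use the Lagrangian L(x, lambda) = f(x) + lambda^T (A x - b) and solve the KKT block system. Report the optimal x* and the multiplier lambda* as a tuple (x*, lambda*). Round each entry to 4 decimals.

Form the Lagrangian:
  L(x, lambda) = (1/2) x^T Q x + c^T x + lambda^T (A x - b)
Stationarity (grad_x L = 0): Q x + c + A^T lambda = 0.
Primal feasibility: A x = b.

This gives the KKT block system:
  [ Q   A^T ] [ x     ]   [-c ]
  [ A    0  ] [ lambda ] = [ b ]

Solving the linear system:
  x*      = (-0.4932, -2.4509, 0.3528)
  lambda* = (8.6571)
  f(x*)   = 35.1658

x* = (-0.4932, -2.4509, 0.3528), lambda* = (8.6571)


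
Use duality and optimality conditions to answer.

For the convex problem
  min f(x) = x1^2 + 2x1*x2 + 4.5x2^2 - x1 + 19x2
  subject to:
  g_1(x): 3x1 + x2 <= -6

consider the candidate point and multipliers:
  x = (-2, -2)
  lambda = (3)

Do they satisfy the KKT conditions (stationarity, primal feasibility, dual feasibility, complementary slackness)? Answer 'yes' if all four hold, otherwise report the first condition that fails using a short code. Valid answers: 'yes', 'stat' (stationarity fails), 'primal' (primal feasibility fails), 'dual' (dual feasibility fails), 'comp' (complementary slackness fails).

Gradient of f: grad f(x) = Q x + c = (-9, -3)
Constraint values g_i(x) = a_i^T x - b_i:
  g_1((-2, -2)) = -2
Stationarity residual: grad f(x) + sum_i lambda_i a_i = (0, 0)
  -> stationarity OK
Primal feasibility (all g_i <= 0): OK
Dual feasibility (all lambda_i >= 0): OK
Complementary slackness (lambda_i * g_i(x) = 0 for all i): FAILS

Verdict: the first failing condition is complementary_slackness -> comp.

comp


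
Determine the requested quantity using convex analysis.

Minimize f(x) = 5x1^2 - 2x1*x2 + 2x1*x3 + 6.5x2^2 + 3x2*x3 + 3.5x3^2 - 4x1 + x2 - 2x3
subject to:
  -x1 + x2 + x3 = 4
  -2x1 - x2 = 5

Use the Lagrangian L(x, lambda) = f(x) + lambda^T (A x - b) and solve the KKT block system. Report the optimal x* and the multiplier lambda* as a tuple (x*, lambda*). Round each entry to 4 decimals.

Form the Lagrangian:
  L(x, lambda) = (1/2) x^T Q x + c^T x + lambda^T (A x - b)
Stationarity (grad_x L = 0): Q x + c + A^T lambda = 0.
Primal feasibility: A x = b.

This gives the KKT block system:
  [ Q   A^T ] [ x     ]   [-c ]
  [ A    0  ] [ lambda ] = [ b ]

Solving the linear system:
  x*      = (-2.1651, -0.6697, 2.5046)
  lambda* = (-9.1927, -5.055)
  f(x*)   = 32.5138

x* = (-2.1651, -0.6697, 2.5046), lambda* = (-9.1927, -5.055)


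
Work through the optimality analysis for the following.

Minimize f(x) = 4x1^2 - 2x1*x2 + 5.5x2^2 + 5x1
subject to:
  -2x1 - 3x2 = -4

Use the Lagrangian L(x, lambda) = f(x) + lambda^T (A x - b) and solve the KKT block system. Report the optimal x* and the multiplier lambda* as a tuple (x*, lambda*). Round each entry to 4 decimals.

Form the Lagrangian:
  L(x, lambda) = (1/2) x^T Q x + c^T x + lambda^T (A x - b)
Stationarity (grad_x L = 0): Q x + c + A^T lambda = 0.
Primal feasibility: A x = b.

This gives the KKT block system:
  [ Q   A^T ] [ x     ]   [-c ]
  [ A    0  ] [ lambda ] = [ b ]

Solving the linear system:
  x*      = (0.4786, 1.0143)
  lambda* = (3.4)
  f(x*)   = 7.9964

x* = (0.4786, 1.0143), lambda* = (3.4)


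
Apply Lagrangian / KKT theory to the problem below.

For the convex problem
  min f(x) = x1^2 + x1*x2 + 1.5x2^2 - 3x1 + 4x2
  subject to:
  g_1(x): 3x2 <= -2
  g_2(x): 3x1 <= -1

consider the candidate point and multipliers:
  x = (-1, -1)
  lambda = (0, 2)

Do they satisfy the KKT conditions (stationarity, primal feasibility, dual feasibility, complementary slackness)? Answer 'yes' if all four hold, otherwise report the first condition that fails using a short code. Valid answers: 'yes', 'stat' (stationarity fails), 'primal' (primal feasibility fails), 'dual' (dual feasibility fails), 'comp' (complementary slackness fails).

Gradient of f: grad f(x) = Q x + c = (-6, 0)
Constraint values g_i(x) = a_i^T x - b_i:
  g_1((-1, -1)) = -1
  g_2((-1, -1)) = -2
Stationarity residual: grad f(x) + sum_i lambda_i a_i = (0, 0)
  -> stationarity OK
Primal feasibility (all g_i <= 0): OK
Dual feasibility (all lambda_i >= 0): OK
Complementary slackness (lambda_i * g_i(x) = 0 for all i): FAILS

Verdict: the first failing condition is complementary_slackness -> comp.

comp


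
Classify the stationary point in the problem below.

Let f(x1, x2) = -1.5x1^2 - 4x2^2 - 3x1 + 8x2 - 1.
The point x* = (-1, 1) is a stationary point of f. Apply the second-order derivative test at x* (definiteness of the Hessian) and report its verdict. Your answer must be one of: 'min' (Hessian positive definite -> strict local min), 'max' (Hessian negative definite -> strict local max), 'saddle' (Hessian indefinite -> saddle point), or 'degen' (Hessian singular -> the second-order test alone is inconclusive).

Compute the Hessian H = grad^2 f:
  H = [[-3, 0], [0, -8]]
Verify stationarity: grad f(x*) = H x* + g = (0, 0).
Eigenvalues of H: -8, -3.
Both eigenvalues < 0, so H is negative definite -> x* is a strict local max.

max


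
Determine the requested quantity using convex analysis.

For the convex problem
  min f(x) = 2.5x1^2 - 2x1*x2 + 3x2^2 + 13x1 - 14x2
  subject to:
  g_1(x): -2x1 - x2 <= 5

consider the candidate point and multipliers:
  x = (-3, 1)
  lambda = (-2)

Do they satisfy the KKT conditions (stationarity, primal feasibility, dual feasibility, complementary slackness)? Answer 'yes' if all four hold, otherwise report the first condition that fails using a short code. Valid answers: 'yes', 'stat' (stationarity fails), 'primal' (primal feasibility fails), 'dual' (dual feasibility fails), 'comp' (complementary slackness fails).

Gradient of f: grad f(x) = Q x + c = (-4, -2)
Constraint values g_i(x) = a_i^T x - b_i:
  g_1((-3, 1)) = 0
Stationarity residual: grad f(x) + sum_i lambda_i a_i = (0, 0)
  -> stationarity OK
Primal feasibility (all g_i <= 0): OK
Dual feasibility (all lambda_i >= 0): FAILS
Complementary slackness (lambda_i * g_i(x) = 0 for all i): OK

Verdict: the first failing condition is dual_feasibility -> dual.

dual


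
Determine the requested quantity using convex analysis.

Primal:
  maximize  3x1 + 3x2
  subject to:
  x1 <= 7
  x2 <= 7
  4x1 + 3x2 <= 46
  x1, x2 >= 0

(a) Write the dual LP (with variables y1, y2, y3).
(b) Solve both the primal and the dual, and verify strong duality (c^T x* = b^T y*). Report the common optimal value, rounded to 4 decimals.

The standard primal-dual pair for 'max c^T x s.t. A x <= b, x >= 0' is:
  Dual:  min b^T y  s.t.  A^T y >= c,  y >= 0.

So the dual LP is:
  minimize  7y1 + 7y2 + 46y3
  subject to:
    y1 + 4y3 >= 3
    y2 + 3y3 >= 3
    y1, y2, y3 >= 0

Solving the primal: x* = (6.25, 7).
  primal value c^T x* = 39.75.
Solving the dual: y* = (0, 0.75, 0.75).
  dual value b^T y* = 39.75.
Strong duality: c^T x* = b^T y*. Confirmed.

39.75


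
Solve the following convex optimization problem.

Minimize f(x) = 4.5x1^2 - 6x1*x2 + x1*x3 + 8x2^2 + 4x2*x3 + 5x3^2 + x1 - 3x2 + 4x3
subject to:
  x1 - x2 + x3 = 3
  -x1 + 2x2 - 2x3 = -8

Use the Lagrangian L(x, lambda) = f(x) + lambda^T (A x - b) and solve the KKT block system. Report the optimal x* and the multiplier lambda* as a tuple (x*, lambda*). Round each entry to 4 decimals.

Form the Lagrangian:
  L(x, lambda) = (1/2) x^T Q x + c^T x + lambda^T (A x - b)
Stationarity (grad_x L = 0): Q x + c + A^T lambda = 0.
Primal feasibility: A x = b.

This gives the KKT block system:
  [ Q   A^T ] [ x     ]   [-c ]
  [ A    0  ] [ lambda ] = [ b ]

Solving the linear system:
  x*      = (-2, -2.3824, 2.6176)
  lambda* = (18.8235, 18.7353)
  f(x*)   = 54.5147

x* = (-2, -2.3824, 2.6176), lambda* = (18.8235, 18.7353)


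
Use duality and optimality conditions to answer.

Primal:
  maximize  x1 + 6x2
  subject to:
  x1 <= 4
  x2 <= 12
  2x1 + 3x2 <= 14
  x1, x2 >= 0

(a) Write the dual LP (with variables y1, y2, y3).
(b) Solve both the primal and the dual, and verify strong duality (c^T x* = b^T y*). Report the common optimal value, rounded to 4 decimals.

The standard primal-dual pair for 'max c^T x s.t. A x <= b, x >= 0' is:
  Dual:  min b^T y  s.t.  A^T y >= c,  y >= 0.

So the dual LP is:
  minimize  4y1 + 12y2 + 14y3
  subject to:
    y1 + 2y3 >= 1
    y2 + 3y3 >= 6
    y1, y2, y3 >= 0

Solving the primal: x* = (0, 4.6667).
  primal value c^T x* = 28.
Solving the dual: y* = (0, 0, 2).
  dual value b^T y* = 28.
Strong duality: c^T x* = b^T y*. Confirmed.

28


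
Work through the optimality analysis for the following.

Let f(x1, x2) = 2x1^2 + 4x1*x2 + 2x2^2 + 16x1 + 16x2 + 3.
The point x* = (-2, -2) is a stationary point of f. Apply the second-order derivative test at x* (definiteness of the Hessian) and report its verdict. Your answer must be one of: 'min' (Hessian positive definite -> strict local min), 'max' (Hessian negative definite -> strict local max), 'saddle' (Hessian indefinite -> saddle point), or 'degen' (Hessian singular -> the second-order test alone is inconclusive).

Compute the Hessian H = grad^2 f:
  H = [[4, 4], [4, 4]]
Verify stationarity: grad f(x*) = H x* + g = (0, 0).
Eigenvalues of H: 0, 8.
H has a zero eigenvalue (singular; positive semidefinite but not definite), so H is neither positive definite, negative definite, nor indefinite. The second-order test alone is inconclusive -> degen.
(Indeed, f is constant along the null direction of H through x*, so x* is not a strict local extremum.)

degen


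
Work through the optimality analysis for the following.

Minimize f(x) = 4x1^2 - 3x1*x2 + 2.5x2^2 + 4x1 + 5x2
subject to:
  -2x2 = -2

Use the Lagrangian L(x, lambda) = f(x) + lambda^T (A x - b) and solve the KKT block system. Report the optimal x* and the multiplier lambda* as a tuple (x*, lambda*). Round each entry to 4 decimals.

Form the Lagrangian:
  L(x, lambda) = (1/2) x^T Q x + c^T x + lambda^T (A x - b)
Stationarity (grad_x L = 0): Q x + c + A^T lambda = 0.
Primal feasibility: A x = b.

This gives the KKT block system:
  [ Q   A^T ] [ x     ]   [-c ]
  [ A    0  ] [ lambda ] = [ b ]

Solving the linear system:
  x*      = (-0.125, 1)
  lambda* = (5.1875)
  f(x*)   = 7.4375

x* = (-0.125, 1), lambda* = (5.1875)


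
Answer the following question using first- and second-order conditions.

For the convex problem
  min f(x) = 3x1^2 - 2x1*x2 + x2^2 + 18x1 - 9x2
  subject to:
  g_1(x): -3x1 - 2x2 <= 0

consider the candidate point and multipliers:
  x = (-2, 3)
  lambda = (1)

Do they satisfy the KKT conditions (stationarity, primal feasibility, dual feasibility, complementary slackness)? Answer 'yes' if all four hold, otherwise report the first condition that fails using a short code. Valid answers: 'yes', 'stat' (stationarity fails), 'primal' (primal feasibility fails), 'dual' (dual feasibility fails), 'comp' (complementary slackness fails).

Gradient of f: grad f(x) = Q x + c = (0, 1)
Constraint values g_i(x) = a_i^T x - b_i:
  g_1((-2, 3)) = 0
Stationarity residual: grad f(x) + sum_i lambda_i a_i = (-3, -1)
  -> stationarity FAILS
Primal feasibility (all g_i <= 0): OK
Dual feasibility (all lambda_i >= 0): OK
Complementary slackness (lambda_i * g_i(x) = 0 for all i): OK

Verdict: the first failing condition is stationarity -> stat.

stat


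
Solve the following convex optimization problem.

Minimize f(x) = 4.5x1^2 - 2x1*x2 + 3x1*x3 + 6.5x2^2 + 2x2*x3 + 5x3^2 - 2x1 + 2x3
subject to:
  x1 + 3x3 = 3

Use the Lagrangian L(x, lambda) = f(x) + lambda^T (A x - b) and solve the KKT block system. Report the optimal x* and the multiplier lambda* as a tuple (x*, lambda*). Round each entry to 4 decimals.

Form the Lagrangian:
  L(x, lambda) = (1/2) x^T Q x + c^T x + lambda^T (A x - b)
Stationarity (grad_x L = 0): Q x + c + A^T lambda = 0.
Primal feasibility: A x = b.

This gives the KKT block system:
  [ Q   A^T ] [ x     ]   [-c ]
  [ A    0  ] [ lambda ] = [ b ]

Solving the linear system:
  x*      = (0.3424, -0.0836, 0.8859)
  lambda* = (-3.9062)
  f(x*)   = 6.4028

x* = (0.3424, -0.0836, 0.8859), lambda* = (-3.9062)


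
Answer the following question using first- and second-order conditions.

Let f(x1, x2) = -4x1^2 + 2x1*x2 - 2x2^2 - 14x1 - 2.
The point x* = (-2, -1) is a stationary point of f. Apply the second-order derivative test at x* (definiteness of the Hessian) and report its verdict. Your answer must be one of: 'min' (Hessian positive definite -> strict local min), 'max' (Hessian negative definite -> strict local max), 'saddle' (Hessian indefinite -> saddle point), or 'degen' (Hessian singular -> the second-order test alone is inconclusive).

Compute the Hessian H = grad^2 f:
  H = [[-8, 2], [2, -4]]
Verify stationarity: grad f(x*) = H x* + g = (0, 0).
Eigenvalues of H: -8.8284, -3.1716.
Both eigenvalues < 0, so H is negative definite -> x* is a strict local max.

max


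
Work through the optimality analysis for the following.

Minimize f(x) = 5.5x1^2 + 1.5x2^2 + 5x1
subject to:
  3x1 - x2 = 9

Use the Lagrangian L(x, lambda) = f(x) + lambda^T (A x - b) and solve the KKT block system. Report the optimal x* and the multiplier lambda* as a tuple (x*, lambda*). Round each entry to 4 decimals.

Form the Lagrangian:
  L(x, lambda) = (1/2) x^T Q x + c^T x + lambda^T (A x - b)
Stationarity (grad_x L = 0): Q x + c + A^T lambda = 0.
Primal feasibility: A x = b.

This gives the KKT block system:
  [ Q   A^T ] [ x     ]   [-c ]
  [ A    0  ] [ lambda ] = [ b ]

Solving the linear system:
  x*      = (2, -3)
  lambda* = (-9)
  f(x*)   = 45.5

x* = (2, -3), lambda* = (-9)


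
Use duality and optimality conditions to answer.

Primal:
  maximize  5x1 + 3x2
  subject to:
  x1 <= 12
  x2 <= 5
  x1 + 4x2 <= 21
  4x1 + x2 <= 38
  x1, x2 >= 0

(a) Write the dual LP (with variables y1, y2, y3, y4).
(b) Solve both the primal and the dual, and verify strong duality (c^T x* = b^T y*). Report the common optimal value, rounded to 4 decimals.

The standard primal-dual pair for 'max c^T x s.t. A x <= b, x >= 0' is:
  Dual:  min b^T y  s.t.  A^T y >= c,  y >= 0.

So the dual LP is:
  minimize  12y1 + 5y2 + 21y3 + 38y4
  subject to:
    y1 + y3 + 4y4 >= 5
    y2 + 4y3 + y4 >= 3
    y1, y2, y3, y4 >= 0

Solving the primal: x* = (8.7333, 3.0667).
  primal value c^T x* = 52.8667.
Solving the dual: y* = (0, 0, 0.4667, 1.1333).
  dual value b^T y* = 52.8667.
Strong duality: c^T x* = b^T y*. Confirmed.

52.8667


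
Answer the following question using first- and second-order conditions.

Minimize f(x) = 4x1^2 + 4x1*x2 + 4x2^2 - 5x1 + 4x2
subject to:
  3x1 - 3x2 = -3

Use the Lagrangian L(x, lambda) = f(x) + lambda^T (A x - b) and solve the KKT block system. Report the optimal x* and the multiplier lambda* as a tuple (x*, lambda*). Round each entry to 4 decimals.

Form the Lagrangian:
  L(x, lambda) = (1/2) x^T Q x + c^T x + lambda^T (A x - b)
Stationarity (grad_x L = 0): Q x + c + A^T lambda = 0.
Primal feasibility: A x = b.

This gives the KKT block system:
  [ Q   A^T ] [ x     ]   [-c ]
  [ A    0  ] [ lambda ] = [ b ]

Solving the linear system:
  x*      = (-0.4583, 0.5417)
  lambda* = (2.1667)
  f(x*)   = 5.4792

x* = (-0.4583, 0.5417), lambda* = (2.1667)
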